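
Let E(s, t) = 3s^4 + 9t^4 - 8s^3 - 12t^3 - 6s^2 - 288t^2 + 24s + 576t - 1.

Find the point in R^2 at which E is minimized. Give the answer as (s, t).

(-1, -4)

E(s,t) separates as P(s) + Q(t) − 1, so its minimum is min P + min Q − 1.
P'(s) = 12(s - 2)(s - 1)(s + 1) vanishes at s ∈ {-1, 1, 2}; Q'(t) = 36(t - 4)(t - 1)(t + 4) vanishes at t ∈ {-4, 1, 4}.
Local minima of P (where P''>0): P(-1)=-19, P(2)=8. Local minima of Q: Q(-4)=-3840, Q(4)=-768.
So the global minimum of E is P(-1) + Q(-4) − 1 = -19 − 3840 − 1 = -3860, attained at (-1, -4).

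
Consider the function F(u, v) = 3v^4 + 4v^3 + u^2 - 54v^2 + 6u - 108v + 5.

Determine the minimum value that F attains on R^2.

F(u,v) separates as P(u) + Q(v) + 5, so its minimum is min P + min Q + 5.
P'(u) = 2u + 6 vanishes at u ∈ {-3}; Q'(v) = 12(v - 3)(v + 1)(v + 3) vanishes at v ∈ {-3, -1, 3}.
Local minima of P (where P''>0): P(-3)=-9. Local minima of Q: Q(-3)=-27, Q(3)=-459.
So the global minimum of F is P(-3) + Q(3) + 5 = -9 − 459 + 5 = -463, attained at (-3, 3).

-463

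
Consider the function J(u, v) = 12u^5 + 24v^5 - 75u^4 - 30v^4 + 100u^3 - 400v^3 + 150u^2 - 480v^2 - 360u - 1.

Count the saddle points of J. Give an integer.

J separates as a function of u plus a function of v, so ∇J=0 decouples.
∂J/∂u = 60(u - 3)(u - 2)(u - 1)(u + 1) = 0 at u ∈ {-1, 1, 2, 3}; ∂J/∂v = 120v(v - 4)(v + 1)(v + 2) = 0 at v ∈ {-2, -1, 0, 4}.
The Hessian is diagonal: diag(J_uu, J_vv). Second derivatives: J_uu(-1)=-1440, J_uu(1)=240, J_uu(2)=-180, J_uu(3)=480; J_vv(-2)=-1440, J_vv(-1)=600, J_vv(0)=-960, J_vv(4)=14400.
Saddle points occur where the two diagonal entries have opposite signs: (-1, -1), (-1, 4), (1, -2), (1, 0), (2, -1), (2, 4), (3, -2), (3, 0). Count: 8.

8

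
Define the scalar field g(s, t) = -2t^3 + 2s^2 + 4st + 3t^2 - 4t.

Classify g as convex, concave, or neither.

The term -2t^3 is cubic, so the Hessian is not constant.
∂²g/∂t² = -12t + 6, which takes both signs as t varies (negative for sufficiently large t). A diagonal entry of the Hessian changing sign means the Hessian is neither positive- nor negative-semidefinite on all of R^2.

neither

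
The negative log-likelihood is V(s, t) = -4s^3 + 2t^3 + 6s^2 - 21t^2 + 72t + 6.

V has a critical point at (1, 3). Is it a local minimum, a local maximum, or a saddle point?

The mixed partial ∂²V/∂s∂t is 0, so the Hessian at any point is diag(V_ss, V_tt) = diag(12(-2s + 1), 6(2t - 7)).
At (1, 3): H = diag(-12, -6).
Both eigenvalues are negative, so H is negative definite: a local maximum.

local maximum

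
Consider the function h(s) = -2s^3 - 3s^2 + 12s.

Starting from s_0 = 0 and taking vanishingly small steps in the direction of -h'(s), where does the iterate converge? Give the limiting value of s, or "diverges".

-2

h'(s) = -6(s - 1)(s + 2), so h'(0) = 12.
Gradient descent moves in the -h' direction, i.e. s is decreasing.
The nearest critical point in that direction is s = -2, where h'' = 18 > 0 (a local minimum). The iterate converges there.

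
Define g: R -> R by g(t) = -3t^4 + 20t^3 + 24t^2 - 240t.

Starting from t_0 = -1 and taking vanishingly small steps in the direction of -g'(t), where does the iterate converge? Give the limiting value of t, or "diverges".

g'(t) = -12(t - 5)(t - 2)(t + 2), so g'(-1) = -216.
Gradient descent moves in the -g' direction, i.e. t is increasing.
The nearest critical point in that direction is t = 2, where g'' = 144 > 0 (a local minimum). The iterate converges there.

2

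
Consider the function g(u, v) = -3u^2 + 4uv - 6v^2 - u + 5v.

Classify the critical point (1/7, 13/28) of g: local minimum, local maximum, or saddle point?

local maximum

The Hessian of g is constant: H = [[-6, 4], [4, -12]].
det(H) = (-6)·(-12) − 4² = 56.
det(H) > 0 and tr(H) = -18 < 0, so H is negative definite and the point is a local maximum.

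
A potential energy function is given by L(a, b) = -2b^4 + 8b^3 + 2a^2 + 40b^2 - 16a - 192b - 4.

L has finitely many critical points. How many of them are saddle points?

2

L separates as a function of a plus a function of b, so ∇L=0 decouples.
∂L/∂a = 4(a - 4) = 0 at a ∈ {4}; ∂L/∂b = -8(b - 4)(b - 2)(b + 3) = 0 at b ∈ {-3, 2, 4}.
The Hessian is diagonal: diag(L_aa, L_bb). Second derivatives: L_aa(4)=4; L_bb(-3)=-280, L_bb(2)=80, L_bb(4)=-112.
Saddle points occur where the two diagonal entries have opposite signs: (4, -3), (4, 4). Count: 2.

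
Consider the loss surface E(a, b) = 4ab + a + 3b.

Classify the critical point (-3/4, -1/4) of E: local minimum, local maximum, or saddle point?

The Hessian of E is constant: H = [[0, 4], [4, 0]].
det(H) = 0·0 − 4² = -16.
Since det(H) < 0, H is indefinite and the critical point is a saddle point.

saddle point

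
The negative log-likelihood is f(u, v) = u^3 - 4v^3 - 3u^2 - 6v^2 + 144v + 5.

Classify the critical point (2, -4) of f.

The mixed partial ∂²f/∂u∂v is 0, so the Hessian at any point is diag(f_uu, f_vv) = diag(6(u - 1), -12(2v + 1)).
At (2, -4): H = diag(6, 84).
Both eigenvalues are positive, so H is positive definite: a local minimum.

local minimum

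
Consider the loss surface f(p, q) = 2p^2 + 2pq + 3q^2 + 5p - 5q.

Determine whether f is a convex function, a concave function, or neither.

f is quadratic, so its Hessian is the constant matrix H = [[4, 2], [2, 6]].
det(H) = 20, tr(H) = 10.
det(H) > 0 and tr(H) > 0, so H is positive definite everywhere: convex.

convex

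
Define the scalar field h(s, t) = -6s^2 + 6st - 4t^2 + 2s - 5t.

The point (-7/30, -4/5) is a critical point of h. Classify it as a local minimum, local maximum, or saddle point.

local maximum

The Hessian of h is constant: H = [[-12, 6], [6, -8]].
det(H) = (-12)·(-8) − 6² = 60.
det(H) > 0 and tr(H) = -20 < 0, so H is negative definite and the point is a local maximum.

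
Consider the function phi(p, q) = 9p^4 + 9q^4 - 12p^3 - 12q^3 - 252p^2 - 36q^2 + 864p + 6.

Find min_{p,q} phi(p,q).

phi(p,q) separates as A(p) + B(q) + 6, so its minimum is min A + min B + 6.
A'(p) = 36(p - 3)(p - 2)(p + 4) vanishes at p ∈ {-4, 2, 3}; B'(q) = 36q(q - 2)(q + 1) vanishes at q ∈ {-1, 0, 2}.
Local minima of A (where A''>0): A(-4)=-4416, A(3)=729. Local minima of B: B(-1)=-15, B(2)=-96.
So the global minimum of phi is A(-4) + B(2) + 6 = -4416 − 96 + 6 = -4506, attained at (-4, 2).

-4506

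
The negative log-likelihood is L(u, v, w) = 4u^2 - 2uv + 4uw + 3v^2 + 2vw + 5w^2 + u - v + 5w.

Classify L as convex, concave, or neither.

L is quadratic, so its Hessian is the constant matrix H = [[8, -2, 4], [-2, 6, 2], [4, 2, 10]].
Leading principal minors: 8, 44, 280.
All positive ⇒ H ≻ 0 ⇒ convex.

convex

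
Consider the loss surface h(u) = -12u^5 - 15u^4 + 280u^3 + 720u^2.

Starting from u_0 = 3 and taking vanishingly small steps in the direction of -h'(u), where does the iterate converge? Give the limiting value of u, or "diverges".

0

h'(u) = -60u(u - 4)(u + 2)(u + 3), so h'(3) = 5400.
Gradient descent moves in the -h' direction, i.e. u is decreasing.
The nearest critical point in that direction is u = 0, where h'' = 1440 > 0 (a local minimum). The iterate converges there.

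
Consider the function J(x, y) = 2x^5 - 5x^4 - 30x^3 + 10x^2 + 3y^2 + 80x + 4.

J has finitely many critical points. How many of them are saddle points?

2

J separates as a function of x plus a function of y, so ∇J=0 decouples.
∂J/∂x = 10(x - 4)(x - 1)(x + 1)(x + 2) = 0 at x ∈ {-2, -1, 1, 4}; ∂J/∂y = 6y = 0 at y ∈ {0}.
The Hessian is diagonal: diag(J_xx, J_yy). Second derivatives: J_xx(-2)=-180, J_xx(-1)=100, J_xx(1)=-180, J_xx(4)=900; J_yy(0)=6.
Saddle points occur where the two diagonal entries have opposite signs: (-2, 0), (1, 0). Count: 2.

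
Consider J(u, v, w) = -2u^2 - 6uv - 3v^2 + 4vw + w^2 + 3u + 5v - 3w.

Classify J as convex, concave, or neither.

neither

J is quadratic, so its Hessian is the constant matrix H = [[-4, -6, 0], [-6, -6, 4], [0, 4, 2]].
Leading principal minors: -4, -12, 40.
Neither pattern holds ⇒ H is indefinite ⇒ neither convex nor concave.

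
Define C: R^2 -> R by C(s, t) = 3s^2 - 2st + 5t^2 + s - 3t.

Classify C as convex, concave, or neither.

convex

C is quadratic, so its Hessian is the constant matrix H = [[6, -2], [-2, 10]].
det(H) = 56, tr(H) = 16.
det(H) > 0 and tr(H) > 0, so H is positive definite everywhere: convex.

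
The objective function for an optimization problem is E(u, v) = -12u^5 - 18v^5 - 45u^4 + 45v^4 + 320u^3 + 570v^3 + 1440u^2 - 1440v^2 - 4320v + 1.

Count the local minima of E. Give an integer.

4

E separates as a function of u plus a function of v, so ∇E=0 decouples.
∂E/∂u = -60u(u - 4)(u + 3)(u + 4) = 0 at u ∈ {-4, -3, 0, 4}; ∂E/∂v = -90(v - 4)(v - 3)(v + 1)(v + 4) = 0 at v ∈ {-4, -1, 3, 4}.
The Hessian is diagonal: diag(E_uu, E_vv). Second derivatives: E_uu(-4)=1920, E_uu(-3)=-1260, E_uu(0)=2880, E_uu(4)=-13440; E_vv(-4)=15120, E_vv(-1)=-5400, E_vv(3)=2520, E_vv(4)=-3600.
Local minima occur where both diagonal entries positive: (-4, -4), (-4, 3), (0, -4), (0, 3). Count: 4.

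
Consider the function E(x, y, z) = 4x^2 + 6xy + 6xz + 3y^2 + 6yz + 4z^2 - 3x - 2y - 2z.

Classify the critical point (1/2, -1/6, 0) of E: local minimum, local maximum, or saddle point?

local minimum

The Hessian is constant: H = [[8, 6, 6], [6, 6, 6], [6, 6, 8]].
Leading principal minors: Δ₁ = 8, Δ₂ = 12, Δ₃ = 24.
All leading minors are positive, so H is positive definite: a local minimum.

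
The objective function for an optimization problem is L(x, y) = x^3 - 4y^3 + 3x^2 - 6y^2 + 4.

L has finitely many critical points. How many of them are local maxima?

1

L separates as a function of x plus a function of y, so ∇L=0 decouples.
∂L/∂x = 3x(x + 2) = 0 at x ∈ {-2, 0}; ∂L/∂y = -12y(y + 1) = 0 at y ∈ {-1, 0}.
The Hessian is diagonal: diag(L_xx, L_yy). Second derivatives: L_xx(-2)=-6, L_xx(0)=6; L_yy(-1)=12, L_yy(0)=-12.
Local maxima occur where both diagonal entries negative: (-2, 0). Count: 1.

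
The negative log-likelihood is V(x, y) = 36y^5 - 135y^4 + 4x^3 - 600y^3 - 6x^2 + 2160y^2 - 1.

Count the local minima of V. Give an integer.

2

V separates as a function of x plus a function of y, so ∇V=0 decouples.
∂V/∂x = 12x(x - 1) = 0 at x ∈ {0, 1}; ∂V/∂y = 180y(y - 4)(y - 2)(y + 3) = 0 at y ∈ {-3, 0, 2, 4}.
The Hessian is diagonal: diag(V_xx, V_yy). Second derivatives: V_xx(0)=-12, V_xx(1)=12; V_yy(-3)=-18900, V_yy(0)=4320, V_yy(2)=-3600, V_yy(4)=10080.
Local minima occur where both diagonal entries positive: (1, 0), (1, 4). Count: 2.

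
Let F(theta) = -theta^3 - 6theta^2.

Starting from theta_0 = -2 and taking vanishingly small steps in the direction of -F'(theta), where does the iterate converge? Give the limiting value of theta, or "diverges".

F'(theta) = -3theta(theta + 4), so F'(-2) = 12.
Gradient descent moves in the -F' direction, i.e. theta is decreasing.
The nearest critical point in that direction is theta = -4, where F'' = 12 > 0 (a local minimum). The iterate converges there.

-4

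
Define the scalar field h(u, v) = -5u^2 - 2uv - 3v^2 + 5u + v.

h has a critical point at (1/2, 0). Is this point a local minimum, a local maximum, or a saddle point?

The Hessian of h is constant: H = [[-10, -2], [-2, -6]].
det(H) = (-10)·(-6) − (-2)² = 56.
det(H) > 0 and tr(H) = -16 < 0, so H is negative definite and the point is a local maximum.

local maximum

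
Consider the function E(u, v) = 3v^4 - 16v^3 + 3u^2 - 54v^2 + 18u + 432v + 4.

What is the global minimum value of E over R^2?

E(u,v) separates as P(u) + Q(v) + 4, so its minimum is min P + min Q + 4.
P'(u) = 6u + 18 vanishes at u ∈ {-3}; Q'(v) = 12(v - 4)(v - 3)(v + 3) vanishes at v ∈ {-3, 3, 4}.
Local minima of P (where P''>0): P(-3)=-27. Local minima of Q: Q(-3)=-1107, Q(4)=608.
So the global minimum of E is P(-3) + Q(-3) + 4 = -27 − 1107 + 4 = -1130, attained at (-3, -3).

-1130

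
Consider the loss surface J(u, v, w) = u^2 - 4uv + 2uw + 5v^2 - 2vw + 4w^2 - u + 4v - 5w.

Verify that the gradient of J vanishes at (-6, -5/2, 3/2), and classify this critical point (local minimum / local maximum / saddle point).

∇J = (2u - 4v + 2w - 1, -4u + 10v - 2w + 4, 2u - 2v + 8w - 5); substituting (-6, -5/2, 3/2) gives ∇J = (0, 0, 0), so (-6, -5/2, 3/2) is indeed a critical point.
The Hessian is constant: H = [[2, -4, 2], [-4, 10, -2], [2, -2, 8]].
Leading principal minors: Δ₁ = 2, Δ₂ = 4, Δ₃ = 16.
All leading minors are positive, so H is positive definite: a local minimum.

local minimum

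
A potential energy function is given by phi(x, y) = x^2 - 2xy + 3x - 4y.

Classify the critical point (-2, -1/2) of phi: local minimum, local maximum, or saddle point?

saddle point

The Hessian of phi is constant: H = [[2, -2], [-2, 0]].
det(H) = 2·0 − (-2)² = -4.
Since det(H) < 0, H is indefinite and the critical point is a saddle point.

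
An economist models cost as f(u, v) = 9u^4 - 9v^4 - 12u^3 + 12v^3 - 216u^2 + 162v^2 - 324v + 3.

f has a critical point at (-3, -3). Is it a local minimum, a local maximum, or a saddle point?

saddle point

The mixed partial ∂²f/∂u∂v is 0, so the Hessian at any point is diag(f_uu, f_vv) = diag(36(3u^2 - 2u - 12), 36(-3v^2 + 2v + 9)).
At (-3, -3): H = diag(756, -864).
The eigenvalues have opposite signs, so H is indefinite: a saddle point.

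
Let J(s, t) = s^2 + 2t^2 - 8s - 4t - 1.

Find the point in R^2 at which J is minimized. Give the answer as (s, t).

(4, 1)

J(s,t) separates as P(s) + Q(t) − 1, so its minimum is min P + min Q − 1.
P'(s) = 2s - 8 vanishes at s ∈ {4}; Q'(t) = 4(t - 1) vanishes at t ∈ {1}.
Local minima of P (where P''>0): P(4)=-16. Local minima of Q: Q(1)=-2.
So the global minimum of J is P(4) + Q(1) − 1 = -16 − 2 − 1 = -19, attained at (4, 1).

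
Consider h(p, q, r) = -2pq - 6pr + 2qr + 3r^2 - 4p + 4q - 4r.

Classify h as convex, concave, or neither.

neither

h is quadratic, so its Hessian is the constant matrix H = [[0, -2, -6], [-2, 0, 2], [-6, 2, 6]].
Leading principal minors: 0, -4, 24.
Neither pattern holds ⇒ H is indefinite ⇒ neither convex nor concave.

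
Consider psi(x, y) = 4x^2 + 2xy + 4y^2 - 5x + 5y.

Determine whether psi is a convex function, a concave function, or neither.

psi is quadratic, so its Hessian is the constant matrix H = [[8, 2], [2, 8]].
det(H) = 60, tr(H) = 16.
det(H) > 0 and tr(H) > 0, so H is positive definite everywhere: convex.

convex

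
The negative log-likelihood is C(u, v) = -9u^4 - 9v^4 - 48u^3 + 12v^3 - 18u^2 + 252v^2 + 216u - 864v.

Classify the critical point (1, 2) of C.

The mixed partial ∂²C/∂u∂v is 0, so the Hessian at any point is diag(C_uu, C_vv) = diag(-36(3u^2 + 8u + 1), 36(-3v^2 + 2v + 14)).
At (1, 2): H = diag(-432, 216).
The eigenvalues have opposite signs, so H is indefinite: a saddle point.

saddle point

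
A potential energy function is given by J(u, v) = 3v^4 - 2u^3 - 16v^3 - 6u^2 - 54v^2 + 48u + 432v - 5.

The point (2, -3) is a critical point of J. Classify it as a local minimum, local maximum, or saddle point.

saddle point

The mixed partial ∂²J/∂u∂v is 0, so the Hessian at any point is diag(J_uu, J_vv) = diag(-12(u + 1), 12(3v^2 - 8v - 9)).
At (2, -3): H = diag(-36, 504).
The eigenvalues have opposite signs, so H is indefinite: a saddle point.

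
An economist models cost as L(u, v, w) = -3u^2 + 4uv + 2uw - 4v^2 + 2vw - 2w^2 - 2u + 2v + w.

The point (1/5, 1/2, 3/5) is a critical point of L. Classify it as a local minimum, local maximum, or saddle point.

local maximum

The Hessian is constant: H = [[-6, 4, 2], [4, -8, 2], [2, 2, -4]].
Leading principal minors: Δ₁ = -6, Δ₂ = 32, Δ₃ = -40.
The minors alternate sign starting negative (−, +, −), so H is negative definite: a local maximum.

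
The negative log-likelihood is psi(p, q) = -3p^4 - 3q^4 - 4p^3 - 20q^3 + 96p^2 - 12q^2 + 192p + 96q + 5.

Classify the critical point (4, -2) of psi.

saddle point

The mixed partial ∂²psi/∂p∂q is 0, so the Hessian at any point is diag(psi_pp, psi_qq) = diag(12(-3p^2 - 2p + 16), -12(3q^2 + 10q + 2)).
At (4, -2): H = diag(-480, 72).
The eigenvalues have opposite signs, so H is indefinite: a saddle point.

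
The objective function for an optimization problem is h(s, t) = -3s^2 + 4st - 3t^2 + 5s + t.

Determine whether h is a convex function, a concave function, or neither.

concave

h is quadratic, so its Hessian is the constant matrix H = [[-6, 4], [4, -6]].
det(H) = 20, tr(H) = -12.
det(H) > 0 and tr(H) < 0, so H is negative definite everywhere: concave.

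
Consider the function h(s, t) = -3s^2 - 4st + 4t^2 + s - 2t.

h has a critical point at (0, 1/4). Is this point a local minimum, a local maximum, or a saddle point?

The Hessian of h is constant: H = [[-6, -4], [-4, 8]].
det(H) = (-6)·8 − (-4)² = -64.
Since det(H) < 0, H is indefinite and the critical point is a saddle point.

saddle point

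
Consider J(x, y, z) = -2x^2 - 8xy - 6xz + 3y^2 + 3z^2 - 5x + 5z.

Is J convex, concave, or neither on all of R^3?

J is quadratic, so its Hessian is the constant matrix H = [[-4, -8, -6], [-8, 6, 0], [-6, 0, 6]].
Leading principal minors: -4, -88, -744.
Neither pattern holds ⇒ H is indefinite ⇒ neither convex nor concave.

neither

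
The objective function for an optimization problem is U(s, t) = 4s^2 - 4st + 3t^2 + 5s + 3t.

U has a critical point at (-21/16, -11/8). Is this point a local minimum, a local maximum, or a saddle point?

The Hessian of U is constant: H = [[8, -4], [-4, 6]].
det(H) = 8·6 − (-4)² = 32.
det(H) > 0 and tr(H) = 14 > 0, so H is positive definite and the point is a local minimum.

local minimum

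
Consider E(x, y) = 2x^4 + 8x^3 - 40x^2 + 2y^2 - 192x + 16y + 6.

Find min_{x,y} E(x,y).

E(x,y) separates as P(x) + Q(y) + 6, so its minimum is min P + min Q + 6.
P'(x) = 8(x - 3)(x + 2)(x + 4) vanishes at x ∈ {-4, -2, 3}; Q'(y) = 4y + 16 vanishes at y ∈ {-4}.
Local minima of P (where P''>0): P(-4)=128, P(3)=-558. Local minima of Q: Q(-4)=-32.
So the global minimum of E is P(3) + Q(-4) + 6 = -558 − 32 + 6 = -584, attained at (3, -4).

-584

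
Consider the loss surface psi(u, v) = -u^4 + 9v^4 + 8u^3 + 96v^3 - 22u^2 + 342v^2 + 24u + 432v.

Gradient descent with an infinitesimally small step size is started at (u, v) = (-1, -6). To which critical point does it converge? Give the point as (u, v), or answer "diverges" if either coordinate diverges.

psi is separable, so gradient descent decouples: u follows -∂psi/∂u, v follows -∂psi/∂v.
∂psi/∂u = -4(u - 3)(u - 2)(u - 1); at u=-1 this is 96, so u decreases.
∂psi/∂v = 36(v + 1)(v + 3)(v + 4); at v=-6 this is -1080, so v increases.
The u-coordinate has no critical point in that direction and runs off to infinity.

diverges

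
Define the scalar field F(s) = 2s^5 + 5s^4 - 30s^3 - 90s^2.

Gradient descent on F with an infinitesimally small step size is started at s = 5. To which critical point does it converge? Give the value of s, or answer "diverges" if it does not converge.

3

F'(s) = 10s(s - 3)(s + 2)(s + 3), so F'(5) = 5600.
Gradient descent moves in the -F' direction, i.e. s is decreasing.
The nearest critical point in that direction is s = 3, where F'' = 900 > 0 (a local minimum). The iterate converges there.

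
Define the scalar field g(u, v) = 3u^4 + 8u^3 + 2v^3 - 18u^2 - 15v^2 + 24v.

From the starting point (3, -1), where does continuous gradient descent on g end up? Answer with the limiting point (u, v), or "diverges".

diverges

g is separable, so gradient descent decouples: u follows -∂g/∂u, v follows -∂g/∂v.
∂g/∂u = 12u(u - 1)(u + 3); at u=3 this is 432, so u decreases.
∂g/∂v = 6(v - 4)(v - 1); at v=-1 this is 60, so v decreases.
The v-coordinate has no critical point in that direction and runs off to infinity.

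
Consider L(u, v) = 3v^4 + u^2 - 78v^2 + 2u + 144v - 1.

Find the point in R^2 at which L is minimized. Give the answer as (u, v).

(-1, -4)

L(u,v) separates as P(u) + Q(v) − 1, so its minimum is min P + min Q − 1.
P'(u) = 2u + 2 vanishes at u ∈ {-1}; Q'(v) = 12(v - 3)(v - 1)(v + 4) vanishes at v ∈ {-4, 1, 3}.
Local minima of P (where P''>0): P(-1)=-1. Local minima of Q: Q(-4)=-1056, Q(3)=-27.
So the global minimum of L is P(-1) + Q(-4) − 1 = -1 − 1056 − 1 = -1058, attained at (-1, -4).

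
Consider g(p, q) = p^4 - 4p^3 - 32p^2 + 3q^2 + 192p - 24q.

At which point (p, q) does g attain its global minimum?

g(p,q) separates as A(p) + B(q), so its minimum is min A + min B.
A'(p) = 4(p - 4)(p - 3)(p + 4) vanishes at p ∈ {-4, 3, 4}; B'(q) = 6q - 24 vanishes at q ∈ {4}.
Local minima of A (where A''>0): A(-4)=-768, A(4)=256. Local minima of B: B(4)=-48.
So the global minimum of g is A(-4) + B(4) = -768 − 48 = -816, attained at (-4, 4).

(-4, 4)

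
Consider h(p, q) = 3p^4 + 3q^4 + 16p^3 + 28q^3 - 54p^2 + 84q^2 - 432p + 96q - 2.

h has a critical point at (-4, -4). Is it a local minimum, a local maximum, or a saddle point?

The mixed partial ∂²h/∂p∂q is 0, so the Hessian at any point is diag(h_pp, h_qq) = diag(12(3p^2 + 8p - 9), 12(3q^2 + 14q + 14)).
At (-4, -4): H = diag(84, 72).
Both eigenvalues are positive, so H is positive definite: a local minimum.

local minimum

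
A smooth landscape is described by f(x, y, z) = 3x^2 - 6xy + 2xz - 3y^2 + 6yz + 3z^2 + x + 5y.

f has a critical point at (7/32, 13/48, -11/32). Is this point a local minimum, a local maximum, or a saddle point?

saddle point

The Hessian is constant: H = [[6, -6, 2], [-6, -6, 6], [2, 6, 6]].
Leading principal minors: Δ₁ = 6, Δ₂ = -72, Δ₃ = -768.
The minors fit neither the all-positive nor the alternating-sign pattern, so H is indefinite: a saddle point.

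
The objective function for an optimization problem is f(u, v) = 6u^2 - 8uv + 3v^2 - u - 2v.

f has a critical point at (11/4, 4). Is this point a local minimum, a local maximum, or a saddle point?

The Hessian of f is constant: H = [[12, -8], [-8, 6]].
det(H) = 12·6 − (-8)² = 8.
det(H) > 0 and tr(H) = 18 > 0, so H is positive definite and the point is a local minimum.

local minimum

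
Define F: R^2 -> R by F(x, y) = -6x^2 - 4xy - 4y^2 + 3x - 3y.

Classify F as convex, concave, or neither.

concave

F is quadratic, so its Hessian is the constant matrix H = [[-12, -4], [-4, -8]].
det(H) = 80, tr(H) = -20.
det(H) > 0 and tr(H) < 0, so H is negative definite everywhere: concave.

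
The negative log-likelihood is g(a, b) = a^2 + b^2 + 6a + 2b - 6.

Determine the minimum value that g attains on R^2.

g(a,b) separates as P(a) + Q(b) − 6, so its minimum is min P + min Q − 6.
P'(a) = 2a + 6 vanishes at a ∈ {-3}; Q'(b) = 2b + 2 vanishes at b ∈ {-1}.
Local minima of P (where P''>0): P(-3)=-9. Local minima of Q: Q(-1)=-1.
So the global minimum of g is P(-3) + Q(-1) − 6 = -9 − 1 − 6 = -16, attained at (-3, -1).

-16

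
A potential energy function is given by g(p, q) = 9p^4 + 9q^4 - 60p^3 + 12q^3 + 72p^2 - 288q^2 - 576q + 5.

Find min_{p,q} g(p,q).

g(p,q) separates as A(p) + B(q) + 5, so its minimum is min A + min B + 5.
A'(p) = 36p(p - 4)(p - 1) vanishes at p ∈ {0, 1, 4}; B'(q) = 36(q - 4)(q + 1)(q + 4) vanishes at q ∈ {-4, -1, 4}.
Local minima of A (where A''>0): A(0)=0, A(4)=-384. Local minima of B: B(-4)=-768, B(4)=-3840.
So the global minimum of g is A(4) + B(4) + 5 = -384 − 3840 + 5 = -4219, attained at (4, 4).

-4219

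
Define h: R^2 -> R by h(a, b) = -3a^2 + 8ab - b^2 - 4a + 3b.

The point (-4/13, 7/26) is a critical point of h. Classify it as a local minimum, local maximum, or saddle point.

The Hessian of h is constant: H = [[-6, 8], [8, -2]].
det(H) = (-6)·(-2) − 8² = -52.
Since det(H) < 0, H is indefinite and the critical point is a saddle point.

saddle point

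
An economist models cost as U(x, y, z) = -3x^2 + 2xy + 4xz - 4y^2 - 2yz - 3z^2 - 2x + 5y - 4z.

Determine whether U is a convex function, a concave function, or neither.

U is quadratic, so its Hessian is the constant matrix H = [[-6, 2, 4], [2, -8, -2], [4, -2, -6]].
Leading principal minors: -6, 44, -144.
Signs alternate −, +, − ⇒ H ≺ 0 ⇒ concave.

concave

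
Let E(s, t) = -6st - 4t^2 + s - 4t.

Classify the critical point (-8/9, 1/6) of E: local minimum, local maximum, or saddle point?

The Hessian of E is constant: H = [[0, -6], [-6, -8]].
det(H) = 0·(-8) − (-6)² = -36.
Since det(H) < 0, H is indefinite and the critical point is a saddle point.

saddle point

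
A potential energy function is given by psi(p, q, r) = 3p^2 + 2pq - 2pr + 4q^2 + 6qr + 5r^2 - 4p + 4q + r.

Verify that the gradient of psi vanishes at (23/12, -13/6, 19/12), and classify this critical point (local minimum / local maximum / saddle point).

∇psi = (6p + 2q - 2r - 4, 2p + 8q + 6r + 4, -2p + 6q + 10r + 1); substituting (23/12, -13/6, 19/12) gives ∇psi = (0, 0, 0), so (23/12, -13/6, 19/12) is indeed a critical point.
The Hessian is constant: H = [[6, 2, -2], [2, 8, 6], [-2, 6, 10]].
Leading principal minors: Δ₁ = 6, Δ₂ = 44, Δ₃ = 144.
All leading minors are positive, so H is positive definite: a local minimum.

local minimum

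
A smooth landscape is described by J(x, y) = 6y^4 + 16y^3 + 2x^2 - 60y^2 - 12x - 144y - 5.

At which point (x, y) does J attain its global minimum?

J(x,y) separates as P(x) + Q(y) − 5, so its minimum is min P + min Q − 5.
P'(x) = 4x - 12 vanishes at x ∈ {3}; Q'(y) = 24(y - 2)(y + 1)(y + 3) vanishes at y ∈ {-3, -1, 2}.
Local minima of P (where P''>0): P(3)=-18. Local minima of Q: Q(-3)=-54, Q(2)=-304.
So the global minimum of J is P(3) + Q(2) − 5 = -18 − 304 − 5 = -327, attained at (3, 2).

(3, 2)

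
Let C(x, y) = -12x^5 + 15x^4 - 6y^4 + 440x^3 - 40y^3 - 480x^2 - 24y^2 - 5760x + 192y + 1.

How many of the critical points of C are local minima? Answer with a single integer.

2

C separates as a function of x plus a function of y, so ∇C=0 decouples.
∂C/∂x = -60(x - 4)(x - 3)(x + 2)(x + 4) = 0 at x ∈ {-4, -2, 3, 4}; ∂C/∂y = -24(y - 1)(y + 2)(y + 4) = 0 at y ∈ {-4, -2, 1}.
The Hessian is diagonal: diag(C_xx, C_yy). Second derivatives: C_xx(-4)=6720, C_xx(-2)=-3600, C_xx(3)=2100, C_xx(4)=-2880; C_yy(-4)=-240, C_yy(-2)=144, C_yy(1)=-360.
Local minima occur where both diagonal entries positive: (-4, -2), (3, -2). Count: 2.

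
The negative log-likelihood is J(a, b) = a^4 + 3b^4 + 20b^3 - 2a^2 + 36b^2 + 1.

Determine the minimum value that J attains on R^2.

J(a,b) separates as P(a) + Q(b) + 1, so its minimum is min P + min Q + 1.
P'(a) = 4a(a - 1)(a + 1) vanishes at a ∈ {-1, 0, 1}; Q'(b) = 12b(b + 2)(b + 3) vanishes at b ∈ {-3, -2, 0}.
Local minima of P (where P''>0): P(-1)=-1, P(1)=-1. Local minima of Q: Q(-3)=27, Q(0)=0.
So the global minimum of J is P(-1) + Q(0) + 1 = -1 + 0 + 1 = 0, attained at (-1, 0).

0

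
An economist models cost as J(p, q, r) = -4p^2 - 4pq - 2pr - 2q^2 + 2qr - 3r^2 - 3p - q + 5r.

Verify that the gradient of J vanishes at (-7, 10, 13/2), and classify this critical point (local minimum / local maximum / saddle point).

local maximum

∇J = (-8p - 4q - 2r - 3, -4p - 4q + 2r - 1, -2p + 2q - 6r + 5); substituting (-7, 10, 13/2) gives ∇J = (0, 0, 0), so (-7, 10, 13/2) is indeed a critical point.
The Hessian is constant: H = [[-8, -4, -2], [-4, -4, 2], [-2, 2, -6]].
Leading principal minors: Δ₁ = -8, Δ₂ = 16, Δ₃ = -16.
The minors alternate sign starting negative (−, +, −), so H is negative definite: a local maximum.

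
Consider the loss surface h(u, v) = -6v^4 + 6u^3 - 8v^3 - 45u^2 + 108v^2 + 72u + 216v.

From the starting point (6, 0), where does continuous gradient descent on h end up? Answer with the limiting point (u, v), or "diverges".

h is separable, so gradient descent decouples: u follows -∂h/∂u, v follows -∂h/∂v.
∂h/∂u = 18(u - 4)(u - 1); at u=6 this is 180, so u decreases.
∂h/∂v = -24(v - 3)(v + 1)(v + 3); at v=0 this is 216, so v decreases.
u converges to its nearest critical value 4 (a local min of the u-part); v converges to -1. The iterate converges to (4, -1).

(4, -1)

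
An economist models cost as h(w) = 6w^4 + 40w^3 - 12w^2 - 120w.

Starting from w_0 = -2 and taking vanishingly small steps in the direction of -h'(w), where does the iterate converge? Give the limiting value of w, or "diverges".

-5

h'(w) = 24(w - 1)(w + 1)(w + 5), so h'(-2) = 216.
Gradient descent moves in the -h' direction, i.e. w is decreasing.
The nearest critical point in that direction is w = -5, where h'' = 576 > 0 (a local minimum). The iterate converges there.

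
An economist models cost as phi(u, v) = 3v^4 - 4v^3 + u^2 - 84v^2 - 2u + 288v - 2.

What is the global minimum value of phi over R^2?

-1475

phi(u,v) separates as P(u) + Q(v) − 2, so its minimum is min P + min Q − 2.
P'(u) = 2u - 2 vanishes at u ∈ {1}; Q'(v) = 12(v - 3)(v - 2)(v + 4) vanishes at v ∈ {-4, 2, 3}.
Local minima of P (where P''>0): P(1)=-1. Local minima of Q: Q(-4)=-1472, Q(3)=243.
So the global minimum of phi is P(1) + Q(-4) − 2 = -1 − 1472 − 2 = -1475, attained at (1, -4).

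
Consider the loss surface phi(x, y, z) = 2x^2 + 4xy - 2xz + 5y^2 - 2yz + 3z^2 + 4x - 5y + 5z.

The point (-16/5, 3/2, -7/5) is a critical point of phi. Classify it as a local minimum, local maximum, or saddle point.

The Hessian is constant: H = [[4, 4, -2], [4, 10, -2], [-2, -2, 6]].
Leading principal minors: Δ₁ = 4, Δ₂ = 24, Δ₃ = 120.
All leading minors are positive, so H is positive definite: a local minimum.

local minimum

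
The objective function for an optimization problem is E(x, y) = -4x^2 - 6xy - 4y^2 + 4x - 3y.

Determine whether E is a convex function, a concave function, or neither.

concave

E is quadratic, so its Hessian is the constant matrix H = [[-8, -6], [-6, -8]].
det(H) = 28, tr(H) = -16.
det(H) > 0 and tr(H) < 0, so H is negative definite everywhere: concave.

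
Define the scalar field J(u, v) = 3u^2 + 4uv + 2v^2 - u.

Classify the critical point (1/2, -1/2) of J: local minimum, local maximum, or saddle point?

local minimum

The Hessian of J is constant: H = [[6, 4], [4, 4]].
det(H) = 6·4 − 4² = 8.
det(H) > 0 and tr(H) = 10 > 0, so H is positive definite and the point is a local minimum.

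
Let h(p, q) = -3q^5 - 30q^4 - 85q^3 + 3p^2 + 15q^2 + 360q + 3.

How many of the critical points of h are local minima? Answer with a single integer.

h separates as a function of p plus a function of q, so ∇h=0 decouples.
∂h/∂p = 6p = 0 at p ∈ {0}; ∂h/∂q = -15(q - 1)(q + 2)(q + 3)(q + 4) = 0 at q ∈ {-4, -3, -2, 1}.
The Hessian is diagonal: diag(h_pp, h_qq). Second derivatives: h_pp(0)=6; h_qq(-4)=150, h_qq(-3)=-60, h_qq(-2)=90, h_qq(1)=-900.
Local minima occur where both diagonal entries positive: (0, -4), (0, -2). Count: 2.

2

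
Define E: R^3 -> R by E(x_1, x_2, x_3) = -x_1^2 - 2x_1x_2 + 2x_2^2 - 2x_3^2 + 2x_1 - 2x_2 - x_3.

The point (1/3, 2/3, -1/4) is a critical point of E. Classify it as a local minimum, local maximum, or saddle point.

The Hessian is constant: H = [[-2, -2, 0], [-2, 4, 0], [0, 0, -4]].
Leading principal minors: Δ₁ = -2, Δ₂ = -12, Δ₃ = 48.
The minors fit neither the all-positive nor the alternating-sign pattern, so H is indefinite: a saddle point.

saddle point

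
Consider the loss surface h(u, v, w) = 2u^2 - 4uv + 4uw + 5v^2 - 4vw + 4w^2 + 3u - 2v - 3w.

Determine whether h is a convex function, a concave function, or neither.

h is quadratic, so its Hessian is the constant matrix H = [[4, -4, 4], [-4, 10, -4], [4, -4, 8]].
Leading principal minors: 4, 24, 96.
All positive ⇒ H ≻ 0 ⇒ convex.

convex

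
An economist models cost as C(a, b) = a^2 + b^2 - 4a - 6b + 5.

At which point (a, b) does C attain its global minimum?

C(a,b) separates as P(a) + Q(b) + 5, so its minimum is min P + min Q + 5.
P'(a) = 2a - 4 vanishes at a ∈ {2}; Q'(b) = 2b - 6 vanishes at b ∈ {3}.
Local minima of P (where P''>0): P(2)=-4. Local minima of Q: Q(3)=-9.
So the global minimum of C is P(2) + Q(3) + 5 = -4 − 9 + 5 = -8, attained at (2, 3).

(2, 3)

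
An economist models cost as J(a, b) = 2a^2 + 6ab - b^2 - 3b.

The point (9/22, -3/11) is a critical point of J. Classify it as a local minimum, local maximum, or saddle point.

saddle point

The Hessian of J is constant: H = [[4, 6], [6, -2]].
det(H) = 4·(-2) − 6² = -44.
Since det(H) < 0, H is indefinite and the critical point is a saddle point.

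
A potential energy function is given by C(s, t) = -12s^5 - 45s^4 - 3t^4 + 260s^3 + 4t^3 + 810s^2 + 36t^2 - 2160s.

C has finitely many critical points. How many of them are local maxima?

4

C separates as a function of s plus a function of t, so ∇C=0 decouples.
∂C/∂s = -60(s - 3)(s - 1)(s + 3)(s + 4) = 0 at s ∈ {-4, -3, 1, 3}; ∂C/∂t = -12t(t - 3)(t + 2) = 0 at t ∈ {-2, 0, 3}.
The Hessian is diagonal: diag(C_ss, C_tt). Second derivatives: C_ss(-4)=2100, C_ss(-3)=-1440, C_ss(1)=2400, C_ss(3)=-5040; C_tt(-2)=-120, C_tt(0)=72, C_tt(3)=-180.
Local maxima occur where both diagonal entries negative: (-3, -2), (-3, 3), (3, -2), (3, 3). Count: 4.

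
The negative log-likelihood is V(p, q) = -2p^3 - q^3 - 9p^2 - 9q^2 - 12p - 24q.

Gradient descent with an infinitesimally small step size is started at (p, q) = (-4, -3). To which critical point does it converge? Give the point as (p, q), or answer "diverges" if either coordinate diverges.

V is separable, so gradient descent decouples: p follows -∂V/∂p, q follows -∂V/∂q.
∂V/∂p = -6(p + 1)(p + 2); at p=-4 this is -36, so p increases.
∂V/∂q = -3(q + 2)(q + 4); at q=-3 this is 3, so q decreases.
p converges to its nearest critical value -2 (a local min of the p-part); q converges to -4. The iterate converges to (-2, -4).

(-2, -4)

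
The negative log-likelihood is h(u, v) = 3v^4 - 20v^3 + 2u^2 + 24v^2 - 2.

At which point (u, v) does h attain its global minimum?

h(u,v) separates as P(u) + Q(v) − 2, so its minimum is min P + min Q − 2.
P'(u) = 4u vanishes at u ∈ {0}; Q'(v) = 12v(v - 4)(v - 1) vanishes at v ∈ {0, 1, 4}.
Local minima of P (where P''>0): P(0)=0. Local minima of Q: Q(0)=0, Q(4)=-128.
So the global minimum of h is P(0) + Q(4) − 2 = 0 − 128 − 2 = -130, attained at (0, 4).

(0, 4)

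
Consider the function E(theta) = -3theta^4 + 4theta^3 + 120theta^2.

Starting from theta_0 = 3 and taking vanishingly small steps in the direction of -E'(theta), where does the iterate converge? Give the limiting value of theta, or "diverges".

0

E'(theta) = -12theta(theta - 5)(theta + 4), so E'(3) = 504.
Gradient descent moves in the -E' direction, i.e. theta is decreasing.
The nearest critical point in that direction is theta = 0, where E'' = 240 > 0 (a local minimum). The iterate converges there.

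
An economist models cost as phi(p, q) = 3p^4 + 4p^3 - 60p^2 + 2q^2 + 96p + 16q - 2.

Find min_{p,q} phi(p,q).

phi(p,q) separates as A(p) + B(q) − 2, so its minimum is min A + min B − 2.
A'(p) = 12(p - 2)(p - 1)(p + 4) vanishes at p ∈ {-4, 1, 2}; B'(q) = 4q + 16 vanishes at q ∈ {-4}.
Local minima of A (where A''>0): A(-4)=-832, A(2)=32. Local minima of B: B(-4)=-32.
So the global minimum of phi is A(-4) + B(-4) − 2 = -832 − 32 − 2 = -866, attained at (-4, -4).

-866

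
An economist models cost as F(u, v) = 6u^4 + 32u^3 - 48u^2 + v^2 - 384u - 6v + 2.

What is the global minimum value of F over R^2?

-615

F(u,v) separates as P(u) + Q(v) + 2, so its minimum is min P + min Q + 2.
P'(u) = 24(u - 2)(u + 2)(u + 4) vanishes at u ∈ {-4, -2, 2}; Q'(v) = 2v - 6 vanishes at v ∈ {3}.
Local minima of P (where P''>0): P(-4)=256, P(2)=-608. Local minima of Q: Q(3)=-9.
So the global minimum of F is P(2) + Q(3) + 2 = -608 − 9 + 2 = -615, attained at (2, 3).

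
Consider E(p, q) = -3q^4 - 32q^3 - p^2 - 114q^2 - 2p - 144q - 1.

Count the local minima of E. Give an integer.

E separates as a function of p plus a function of q, so ∇E=0 decouples.
∂E/∂p = -2(p + 1) = 0 at p ∈ {-1}; ∂E/∂q = -12(q + 1)(q + 3)(q + 4) = 0 at q ∈ {-4, -3, -1}.
The Hessian is diagonal: diag(E_pp, E_qq). Second derivatives: E_pp(-1)=-2; E_qq(-4)=-36, E_qq(-3)=24, E_qq(-1)=-72.
Local minima occur where both diagonal entries positive: none. Count: 0.

0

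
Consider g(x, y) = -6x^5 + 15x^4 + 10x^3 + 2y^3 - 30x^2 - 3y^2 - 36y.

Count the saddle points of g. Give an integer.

g separates as a function of x plus a function of y, so ∇g=0 decouples.
∂g/∂x = -30x(x - 2)(x - 1)(x + 1) = 0 at x ∈ {-1, 0, 1, 2}; ∂g/∂y = 6(y - 3)(y + 2) = 0 at y ∈ {-2, 3}.
The Hessian is diagonal: diag(g_xx, g_yy). Second derivatives: g_xx(-1)=180, g_xx(0)=-60, g_xx(1)=60, g_xx(2)=-180; g_yy(-2)=-30, g_yy(3)=30.
Saddle points occur where the two diagonal entries have opposite signs: (-1, -2), (0, 3), (1, -2), (2, 3). Count: 4.

4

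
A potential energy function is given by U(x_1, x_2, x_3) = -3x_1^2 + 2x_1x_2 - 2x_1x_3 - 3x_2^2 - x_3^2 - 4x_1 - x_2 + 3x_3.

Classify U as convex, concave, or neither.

concave

U is quadratic, so its Hessian is the constant matrix H = [[-6, 2, -2], [2, -6, 0], [-2, 0, -2]].
Leading principal minors: -6, 32, -40.
Signs alternate −, +, − ⇒ H ≺ 0 ⇒ concave.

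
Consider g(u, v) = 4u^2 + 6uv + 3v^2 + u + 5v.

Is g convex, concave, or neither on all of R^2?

g is quadratic, so its Hessian is the constant matrix H = [[8, 6], [6, 6]].
det(H) = 12, tr(H) = 14.
det(H) > 0 and tr(H) > 0, so H is positive definite everywhere: convex.

convex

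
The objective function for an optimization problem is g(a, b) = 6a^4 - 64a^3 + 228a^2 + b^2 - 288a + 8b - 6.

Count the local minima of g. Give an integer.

2

g separates as a function of a plus a function of b, so ∇g=0 decouples.
∂g/∂a = 24(a - 4)(a - 3)(a - 1) = 0 at a ∈ {1, 3, 4}; ∂g/∂b = 2(b + 4) = 0 at b ∈ {-4}.
The Hessian is diagonal: diag(g_aa, g_bb). Second derivatives: g_aa(1)=144, g_aa(3)=-48, g_aa(4)=72; g_bb(-4)=2.
Local minima occur where both diagonal entries positive: (1, -4), (4, -4). Count: 2.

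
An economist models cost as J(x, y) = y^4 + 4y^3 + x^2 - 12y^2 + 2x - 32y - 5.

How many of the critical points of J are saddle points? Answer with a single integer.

J separates as a function of x plus a function of y, so ∇J=0 decouples.
∂J/∂x = 2(x + 1) = 0 at x ∈ {-1}; ∂J/∂y = 4(y - 2)(y + 1)(y + 4) = 0 at y ∈ {-4, -1, 2}.
The Hessian is diagonal: diag(J_xx, J_yy). Second derivatives: J_xx(-1)=2; J_yy(-4)=72, J_yy(-1)=-36, J_yy(2)=72.
Saddle points occur where the two diagonal entries have opposite signs: (-1, -1). Count: 1.

1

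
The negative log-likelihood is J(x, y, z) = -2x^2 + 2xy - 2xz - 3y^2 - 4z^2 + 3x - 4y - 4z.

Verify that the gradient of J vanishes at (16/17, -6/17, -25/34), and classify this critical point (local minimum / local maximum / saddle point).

local maximum

∇J = (-4x + 2y - 2z + 3, 2x - 6y - 4, -2x - 8z - 4); substituting (16/17, -6/17, -25/34) gives ∇J = (0, 0, 0), so (16/17, -6/17, -25/34) is indeed a critical point.
The Hessian is constant: H = [[-4, 2, -2], [2, -6, 0], [-2, 0, -8]].
Leading principal minors: Δ₁ = -4, Δ₂ = 20, Δ₃ = -136.
The minors alternate sign starting negative (−, +, −), so H is negative definite: a local maximum.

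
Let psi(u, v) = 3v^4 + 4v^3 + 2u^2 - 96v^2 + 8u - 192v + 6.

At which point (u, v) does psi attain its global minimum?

(-2, 4)

psi(u,v) separates as P(u) + Q(v) + 6, so its minimum is min P + min Q + 6.
P'(u) = 4u + 8 vanishes at u ∈ {-2}; Q'(v) = 12(v - 4)(v + 1)(v + 4) vanishes at v ∈ {-4, -1, 4}.
Local minima of P (where P''>0): P(-2)=-8. Local minima of Q: Q(-4)=-256, Q(4)=-1280.
So the global minimum of psi is P(-2) + Q(4) + 6 = -8 − 1280 + 6 = -1282, attained at (-2, 4).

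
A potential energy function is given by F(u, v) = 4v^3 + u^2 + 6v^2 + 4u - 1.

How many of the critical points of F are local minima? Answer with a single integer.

1

F separates as a function of u plus a function of v, so ∇F=0 decouples.
∂F/∂u = 2(u + 2) = 0 at u ∈ {-2}; ∂F/∂v = 12v(v + 1) = 0 at v ∈ {-1, 0}.
The Hessian is diagonal: diag(F_uu, F_vv). Second derivatives: F_uu(-2)=2; F_vv(-1)=-12, F_vv(0)=12.
Local minima occur where both diagonal entries positive: (-2, 0). Count: 1.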